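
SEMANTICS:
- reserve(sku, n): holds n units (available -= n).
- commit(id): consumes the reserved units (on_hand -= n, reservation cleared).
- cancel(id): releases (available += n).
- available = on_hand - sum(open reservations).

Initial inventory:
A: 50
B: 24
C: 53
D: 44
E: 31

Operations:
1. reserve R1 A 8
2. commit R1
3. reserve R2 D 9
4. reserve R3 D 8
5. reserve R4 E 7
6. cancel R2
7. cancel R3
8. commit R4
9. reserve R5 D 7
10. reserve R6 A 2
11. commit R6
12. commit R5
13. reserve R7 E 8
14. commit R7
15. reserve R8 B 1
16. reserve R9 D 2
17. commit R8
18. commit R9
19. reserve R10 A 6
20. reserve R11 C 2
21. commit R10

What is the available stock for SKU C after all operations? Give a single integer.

Answer: 51

Derivation:
Step 1: reserve R1 A 8 -> on_hand[A=50 B=24 C=53 D=44 E=31] avail[A=42 B=24 C=53 D=44 E=31] open={R1}
Step 2: commit R1 -> on_hand[A=42 B=24 C=53 D=44 E=31] avail[A=42 B=24 C=53 D=44 E=31] open={}
Step 3: reserve R2 D 9 -> on_hand[A=42 B=24 C=53 D=44 E=31] avail[A=42 B=24 C=53 D=35 E=31] open={R2}
Step 4: reserve R3 D 8 -> on_hand[A=42 B=24 C=53 D=44 E=31] avail[A=42 B=24 C=53 D=27 E=31] open={R2,R3}
Step 5: reserve R4 E 7 -> on_hand[A=42 B=24 C=53 D=44 E=31] avail[A=42 B=24 C=53 D=27 E=24] open={R2,R3,R4}
Step 6: cancel R2 -> on_hand[A=42 B=24 C=53 D=44 E=31] avail[A=42 B=24 C=53 D=36 E=24] open={R3,R4}
Step 7: cancel R3 -> on_hand[A=42 B=24 C=53 D=44 E=31] avail[A=42 B=24 C=53 D=44 E=24] open={R4}
Step 8: commit R4 -> on_hand[A=42 B=24 C=53 D=44 E=24] avail[A=42 B=24 C=53 D=44 E=24] open={}
Step 9: reserve R5 D 7 -> on_hand[A=42 B=24 C=53 D=44 E=24] avail[A=42 B=24 C=53 D=37 E=24] open={R5}
Step 10: reserve R6 A 2 -> on_hand[A=42 B=24 C=53 D=44 E=24] avail[A=40 B=24 C=53 D=37 E=24] open={R5,R6}
Step 11: commit R6 -> on_hand[A=40 B=24 C=53 D=44 E=24] avail[A=40 B=24 C=53 D=37 E=24] open={R5}
Step 12: commit R5 -> on_hand[A=40 B=24 C=53 D=37 E=24] avail[A=40 B=24 C=53 D=37 E=24] open={}
Step 13: reserve R7 E 8 -> on_hand[A=40 B=24 C=53 D=37 E=24] avail[A=40 B=24 C=53 D=37 E=16] open={R7}
Step 14: commit R7 -> on_hand[A=40 B=24 C=53 D=37 E=16] avail[A=40 B=24 C=53 D=37 E=16] open={}
Step 15: reserve R8 B 1 -> on_hand[A=40 B=24 C=53 D=37 E=16] avail[A=40 B=23 C=53 D=37 E=16] open={R8}
Step 16: reserve R9 D 2 -> on_hand[A=40 B=24 C=53 D=37 E=16] avail[A=40 B=23 C=53 D=35 E=16] open={R8,R9}
Step 17: commit R8 -> on_hand[A=40 B=23 C=53 D=37 E=16] avail[A=40 B=23 C=53 D=35 E=16] open={R9}
Step 18: commit R9 -> on_hand[A=40 B=23 C=53 D=35 E=16] avail[A=40 B=23 C=53 D=35 E=16] open={}
Step 19: reserve R10 A 6 -> on_hand[A=40 B=23 C=53 D=35 E=16] avail[A=34 B=23 C=53 D=35 E=16] open={R10}
Step 20: reserve R11 C 2 -> on_hand[A=40 B=23 C=53 D=35 E=16] avail[A=34 B=23 C=51 D=35 E=16] open={R10,R11}
Step 21: commit R10 -> on_hand[A=34 B=23 C=53 D=35 E=16] avail[A=34 B=23 C=51 D=35 E=16] open={R11}
Final available[C] = 51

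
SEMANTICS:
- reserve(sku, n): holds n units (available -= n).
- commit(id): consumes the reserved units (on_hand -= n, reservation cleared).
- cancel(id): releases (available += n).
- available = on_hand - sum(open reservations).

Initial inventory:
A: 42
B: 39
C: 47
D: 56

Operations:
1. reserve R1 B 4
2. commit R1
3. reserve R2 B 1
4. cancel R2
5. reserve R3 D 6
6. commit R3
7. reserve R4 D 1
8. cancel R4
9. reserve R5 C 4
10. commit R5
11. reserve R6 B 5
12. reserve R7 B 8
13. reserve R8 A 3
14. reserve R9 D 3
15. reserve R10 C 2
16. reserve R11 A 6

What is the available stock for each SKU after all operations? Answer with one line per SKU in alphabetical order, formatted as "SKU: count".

Answer: A: 33
B: 22
C: 41
D: 47

Derivation:
Step 1: reserve R1 B 4 -> on_hand[A=42 B=39 C=47 D=56] avail[A=42 B=35 C=47 D=56] open={R1}
Step 2: commit R1 -> on_hand[A=42 B=35 C=47 D=56] avail[A=42 B=35 C=47 D=56] open={}
Step 3: reserve R2 B 1 -> on_hand[A=42 B=35 C=47 D=56] avail[A=42 B=34 C=47 D=56] open={R2}
Step 4: cancel R2 -> on_hand[A=42 B=35 C=47 D=56] avail[A=42 B=35 C=47 D=56] open={}
Step 5: reserve R3 D 6 -> on_hand[A=42 B=35 C=47 D=56] avail[A=42 B=35 C=47 D=50] open={R3}
Step 6: commit R3 -> on_hand[A=42 B=35 C=47 D=50] avail[A=42 B=35 C=47 D=50] open={}
Step 7: reserve R4 D 1 -> on_hand[A=42 B=35 C=47 D=50] avail[A=42 B=35 C=47 D=49] open={R4}
Step 8: cancel R4 -> on_hand[A=42 B=35 C=47 D=50] avail[A=42 B=35 C=47 D=50] open={}
Step 9: reserve R5 C 4 -> on_hand[A=42 B=35 C=47 D=50] avail[A=42 B=35 C=43 D=50] open={R5}
Step 10: commit R5 -> on_hand[A=42 B=35 C=43 D=50] avail[A=42 B=35 C=43 D=50] open={}
Step 11: reserve R6 B 5 -> on_hand[A=42 B=35 C=43 D=50] avail[A=42 B=30 C=43 D=50] open={R6}
Step 12: reserve R7 B 8 -> on_hand[A=42 B=35 C=43 D=50] avail[A=42 B=22 C=43 D=50] open={R6,R7}
Step 13: reserve R8 A 3 -> on_hand[A=42 B=35 C=43 D=50] avail[A=39 B=22 C=43 D=50] open={R6,R7,R8}
Step 14: reserve R9 D 3 -> on_hand[A=42 B=35 C=43 D=50] avail[A=39 B=22 C=43 D=47] open={R6,R7,R8,R9}
Step 15: reserve R10 C 2 -> on_hand[A=42 B=35 C=43 D=50] avail[A=39 B=22 C=41 D=47] open={R10,R6,R7,R8,R9}
Step 16: reserve R11 A 6 -> on_hand[A=42 B=35 C=43 D=50] avail[A=33 B=22 C=41 D=47] open={R10,R11,R6,R7,R8,R9}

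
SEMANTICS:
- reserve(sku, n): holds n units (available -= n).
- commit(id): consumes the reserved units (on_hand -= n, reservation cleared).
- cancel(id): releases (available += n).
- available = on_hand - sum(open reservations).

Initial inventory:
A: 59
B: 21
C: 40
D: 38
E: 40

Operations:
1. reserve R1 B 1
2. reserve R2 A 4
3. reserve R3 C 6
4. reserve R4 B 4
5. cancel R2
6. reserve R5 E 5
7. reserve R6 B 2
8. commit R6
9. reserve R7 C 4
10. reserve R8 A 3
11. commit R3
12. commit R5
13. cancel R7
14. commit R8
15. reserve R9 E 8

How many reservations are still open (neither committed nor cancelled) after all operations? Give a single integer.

Answer: 3

Derivation:
Step 1: reserve R1 B 1 -> on_hand[A=59 B=21 C=40 D=38 E=40] avail[A=59 B=20 C=40 D=38 E=40] open={R1}
Step 2: reserve R2 A 4 -> on_hand[A=59 B=21 C=40 D=38 E=40] avail[A=55 B=20 C=40 D=38 E=40] open={R1,R2}
Step 3: reserve R3 C 6 -> on_hand[A=59 B=21 C=40 D=38 E=40] avail[A=55 B=20 C=34 D=38 E=40] open={R1,R2,R3}
Step 4: reserve R4 B 4 -> on_hand[A=59 B=21 C=40 D=38 E=40] avail[A=55 B=16 C=34 D=38 E=40] open={R1,R2,R3,R4}
Step 5: cancel R2 -> on_hand[A=59 B=21 C=40 D=38 E=40] avail[A=59 B=16 C=34 D=38 E=40] open={R1,R3,R4}
Step 6: reserve R5 E 5 -> on_hand[A=59 B=21 C=40 D=38 E=40] avail[A=59 B=16 C=34 D=38 E=35] open={R1,R3,R4,R5}
Step 7: reserve R6 B 2 -> on_hand[A=59 B=21 C=40 D=38 E=40] avail[A=59 B=14 C=34 D=38 E=35] open={R1,R3,R4,R5,R6}
Step 8: commit R6 -> on_hand[A=59 B=19 C=40 D=38 E=40] avail[A=59 B=14 C=34 D=38 E=35] open={R1,R3,R4,R5}
Step 9: reserve R7 C 4 -> on_hand[A=59 B=19 C=40 D=38 E=40] avail[A=59 B=14 C=30 D=38 E=35] open={R1,R3,R4,R5,R7}
Step 10: reserve R8 A 3 -> on_hand[A=59 B=19 C=40 D=38 E=40] avail[A=56 B=14 C=30 D=38 E=35] open={R1,R3,R4,R5,R7,R8}
Step 11: commit R3 -> on_hand[A=59 B=19 C=34 D=38 E=40] avail[A=56 B=14 C=30 D=38 E=35] open={R1,R4,R5,R7,R8}
Step 12: commit R5 -> on_hand[A=59 B=19 C=34 D=38 E=35] avail[A=56 B=14 C=30 D=38 E=35] open={R1,R4,R7,R8}
Step 13: cancel R7 -> on_hand[A=59 B=19 C=34 D=38 E=35] avail[A=56 B=14 C=34 D=38 E=35] open={R1,R4,R8}
Step 14: commit R8 -> on_hand[A=56 B=19 C=34 D=38 E=35] avail[A=56 B=14 C=34 D=38 E=35] open={R1,R4}
Step 15: reserve R9 E 8 -> on_hand[A=56 B=19 C=34 D=38 E=35] avail[A=56 B=14 C=34 D=38 E=27] open={R1,R4,R9}
Open reservations: ['R1', 'R4', 'R9'] -> 3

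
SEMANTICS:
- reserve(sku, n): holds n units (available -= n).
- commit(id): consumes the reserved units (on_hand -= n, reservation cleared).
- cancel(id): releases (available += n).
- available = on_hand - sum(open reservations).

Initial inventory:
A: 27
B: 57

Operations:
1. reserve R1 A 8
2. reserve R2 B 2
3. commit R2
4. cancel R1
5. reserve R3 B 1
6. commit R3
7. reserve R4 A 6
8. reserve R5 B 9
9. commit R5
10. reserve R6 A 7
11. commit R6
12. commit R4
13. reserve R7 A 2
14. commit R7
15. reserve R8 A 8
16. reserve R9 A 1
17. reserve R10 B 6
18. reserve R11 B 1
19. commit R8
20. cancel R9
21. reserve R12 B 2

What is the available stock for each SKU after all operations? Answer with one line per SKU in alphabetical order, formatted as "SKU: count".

Step 1: reserve R1 A 8 -> on_hand[A=27 B=57] avail[A=19 B=57] open={R1}
Step 2: reserve R2 B 2 -> on_hand[A=27 B=57] avail[A=19 B=55] open={R1,R2}
Step 3: commit R2 -> on_hand[A=27 B=55] avail[A=19 B=55] open={R1}
Step 4: cancel R1 -> on_hand[A=27 B=55] avail[A=27 B=55] open={}
Step 5: reserve R3 B 1 -> on_hand[A=27 B=55] avail[A=27 B=54] open={R3}
Step 6: commit R3 -> on_hand[A=27 B=54] avail[A=27 B=54] open={}
Step 7: reserve R4 A 6 -> on_hand[A=27 B=54] avail[A=21 B=54] open={R4}
Step 8: reserve R5 B 9 -> on_hand[A=27 B=54] avail[A=21 B=45] open={R4,R5}
Step 9: commit R5 -> on_hand[A=27 B=45] avail[A=21 B=45] open={R4}
Step 10: reserve R6 A 7 -> on_hand[A=27 B=45] avail[A=14 B=45] open={R4,R6}
Step 11: commit R6 -> on_hand[A=20 B=45] avail[A=14 B=45] open={R4}
Step 12: commit R4 -> on_hand[A=14 B=45] avail[A=14 B=45] open={}
Step 13: reserve R7 A 2 -> on_hand[A=14 B=45] avail[A=12 B=45] open={R7}
Step 14: commit R7 -> on_hand[A=12 B=45] avail[A=12 B=45] open={}
Step 15: reserve R8 A 8 -> on_hand[A=12 B=45] avail[A=4 B=45] open={R8}
Step 16: reserve R9 A 1 -> on_hand[A=12 B=45] avail[A=3 B=45] open={R8,R9}
Step 17: reserve R10 B 6 -> on_hand[A=12 B=45] avail[A=3 B=39] open={R10,R8,R9}
Step 18: reserve R11 B 1 -> on_hand[A=12 B=45] avail[A=3 B=38] open={R10,R11,R8,R9}
Step 19: commit R8 -> on_hand[A=4 B=45] avail[A=3 B=38] open={R10,R11,R9}
Step 20: cancel R9 -> on_hand[A=4 B=45] avail[A=4 B=38] open={R10,R11}
Step 21: reserve R12 B 2 -> on_hand[A=4 B=45] avail[A=4 B=36] open={R10,R11,R12}

Answer: A: 4
B: 36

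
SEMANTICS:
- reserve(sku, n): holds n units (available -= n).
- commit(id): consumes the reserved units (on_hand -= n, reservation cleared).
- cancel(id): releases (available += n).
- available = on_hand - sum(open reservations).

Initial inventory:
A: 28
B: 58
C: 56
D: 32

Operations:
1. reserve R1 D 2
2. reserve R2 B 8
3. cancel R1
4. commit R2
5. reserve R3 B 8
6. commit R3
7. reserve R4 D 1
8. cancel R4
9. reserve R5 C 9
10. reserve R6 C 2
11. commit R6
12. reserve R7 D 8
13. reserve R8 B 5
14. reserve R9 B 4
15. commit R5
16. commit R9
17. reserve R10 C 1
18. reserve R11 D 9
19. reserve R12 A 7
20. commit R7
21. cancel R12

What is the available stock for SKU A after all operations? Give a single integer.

Answer: 28

Derivation:
Step 1: reserve R1 D 2 -> on_hand[A=28 B=58 C=56 D=32] avail[A=28 B=58 C=56 D=30] open={R1}
Step 2: reserve R2 B 8 -> on_hand[A=28 B=58 C=56 D=32] avail[A=28 B=50 C=56 D=30] open={R1,R2}
Step 3: cancel R1 -> on_hand[A=28 B=58 C=56 D=32] avail[A=28 B=50 C=56 D=32] open={R2}
Step 4: commit R2 -> on_hand[A=28 B=50 C=56 D=32] avail[A=28 B=50 C=56 D=32] open={}
Step 5: reserve R3 B 8 -> on_hand[A=28 B=50 C=56 D=32] avail[A=28 B=42 C=56 D=32] open={R3}
Step 6: commit R3 -> on_hand[A=28 B=42 C=56 D=32] avail[A=28 B=42 C=56 D=32] open={}
Step 7: reserve R4 D 1 -> on_hand[A=28 B=42 C=56 D=32] avail[A=28 B=42 C=56 D=31] open={R4}
Step 8: cancel R4 -> on_hand[A=28 B=42 C=56 D=32] avail[A=28 B=42 C=56 D=32] open={}
Step 9: reserve R5 C 9 -> on_hand[A=28 B=42 C=56 D=32] avail[A=28 B=42 C=47 D=32] open={R5}
Step 10: reserve R6 C 2 -> on_hand[A=28 B=42 C=56 D=32] avail[A=28 B=42 C=45 D=32] open={R5,R6}
Step 11: commit R6 -> on_hand[A=28 B=42 C=54 D=32] avail[A=28 B=42 C=45 D=32] open={R5}
Step 12: reserve R7 D 8 -> on_hand[A=28 B=42 C=54 D=32] avail[A=28 B=42 C=45 D=24] open={R5,R7}
Step 13: reserve R8 B 5 -> on_hand[A=28 B=42 C=54 D=32] avail[A=28 B=37 C=45 D=24] open={R5,R7,R8}
Step 14: reserve R9 B 4 -> on_hand[A=28 B=42 C=54 D=32] avail[A=28 B=33 C=45 D=24] open={R5,R7,R8,R9}
Step 15: commit R5 -> on_hand[A=28 B=42 C=45 D=32] avail[A=28 B=33 C=45 D=24] open={R7,R8,R9}
Step 16: commit R9 -> on_hand[A=28 B=38 C=45 D=32] avail[A=28 B=33 C=45 D=24] open={R7,R8}
Step 17: reserve R10 C 1 -> on_hand[A=28 B=38 C=45 D=32] avail[A=28 B=33 C=44 D=24] open={R10,R7,R8}
Step 18: reserve R11 D 9 -> on_hand[A=28 B=38 C=45 D=32] avail[A=28 B=33 C=44 D=15] open={R10,R11,R7,R8}
Step 19: reserve R12 A 7 -> on_hand[A=28 B=38 C=45 D=32] avail[A=21 B=33 C=44 D=15] open={R10,R11,R12,R7,R8}
Step 20: commit R7 -> on_hand[A=28 B=38 C=45 D=24] avail[A=21 B=33 C=44 D=15] open={R10,R11,R12,R8}
Step 21: cancel R12 -> on_hand[A=28 B=38 C=45 D=24] avail[A=28 B=33 C=44 D=15] open={R10,R11,R8}
Final available[A] = 28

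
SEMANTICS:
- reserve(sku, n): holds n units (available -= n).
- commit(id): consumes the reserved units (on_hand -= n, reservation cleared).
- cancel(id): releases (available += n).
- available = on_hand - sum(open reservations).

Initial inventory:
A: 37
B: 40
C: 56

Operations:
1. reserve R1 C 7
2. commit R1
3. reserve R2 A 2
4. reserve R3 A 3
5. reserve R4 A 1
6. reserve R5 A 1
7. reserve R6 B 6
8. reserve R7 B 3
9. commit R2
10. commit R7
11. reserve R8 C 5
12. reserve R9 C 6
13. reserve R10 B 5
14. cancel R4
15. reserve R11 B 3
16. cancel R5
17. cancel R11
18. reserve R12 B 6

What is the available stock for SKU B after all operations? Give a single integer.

Answer: 20

Derivation:
Step 1: reserve R1 C 7 -> on_hand[A=37 B=40 C=56] avail[A=37 B=40 C=49] open={R1}
Step 2: commit R1 -> on_hand[A=37 B=40 C=49] avail[A=37 B=40 C=49] open={}
Step 3: reserve R2 A 2 -> on_hand[A=37 B=40 C=49] avail[A=35 B=40 C=49] open={R2}
Step 4: reserve R3 A 3 -> on_hand[A=37 B=40 C=49] avail[A=32 B=40 C=49] open={R2,R3}
Step 5: reserve R4 A 1 -> on_hand[A=37 B=40 C=49] avail[A=31 B=40 C=49] open={R2,R3,R4}
Step 6: reserve R5 A 1 -> on_hand[A=37 B=40 C=49] avail[A=30 B=40 C=49] open={R2,R3,R4,R5}
Step 7: reserve R6 B 6 -> on_hand[A=37 B=40 C=49] avail[A=30 B=34 C=49] open={R2,R3,R4,R5,R6}
Step 8: reserve R7 B 3 -> on_hand[A=37 B=40 C=49] avail[A=30 B=31 C=49] open={R2,R3,R4,R5,R6,R7}
Step 9: commit R2 -> on_hand[A=35 B=40 C=49] avail[A=30 B=31 C=49] open={R3,R4,R5,R6,R7}
Step 10: commit R7 -> on_hand[A=35 B=37 C=49] avail[A=30 B=31 C=49] open={R3,R4,R5,R6}
Step 11: reserve R8 C 5 -> on_hand[A=35 B=37 C=49] avail[A=30 B=31 C=44] open={R3,R4,R5,R6,R8}
Step 12: reserve R9 C 6 -> on_hand[A=35 B=37 C=49] avail[A=30 B=31 C=38] open={R3,R4,R5,R6,R8,R9}
Step 13: reserve R10 B 5 -> on_hand[A=35 B=37 C=49] avail[A=30 B=26 C=38] open={R10,R3,R4,R5,R6,R8,R9}
Step 14: cancel R4 -> on_hand[A=35 B=37 C=49] avail[A=31 B=26 C=38] open={R10,R3,R5,R6,R8,R9}
Step 15: reserve R11 B 3 -> on_hand[A=35 B=37 C=49] avail[A=31 B=23 C=38] open={R10,R11,R3,R5,R6,R8,R9}
Step 16: cancel R5 -> on_hand[A=35 B=37 C=49] avail[A=32 B=23 C=38] open={R10,R11,R3,R6,R8,R9}
Step 17: cancel R11 -> on_hand[A=35 B=37 C=49] avail[A=32 B=26 C=38] open={R10,R3,R6,R8,R9}
Step 18: reserve R12 B 6 -> on_hand[A=35 B=37 C=49] avail[A=32 B=20 C=38] open={R10,R12,R3,R6,R8,R9}
Final available[B] = 20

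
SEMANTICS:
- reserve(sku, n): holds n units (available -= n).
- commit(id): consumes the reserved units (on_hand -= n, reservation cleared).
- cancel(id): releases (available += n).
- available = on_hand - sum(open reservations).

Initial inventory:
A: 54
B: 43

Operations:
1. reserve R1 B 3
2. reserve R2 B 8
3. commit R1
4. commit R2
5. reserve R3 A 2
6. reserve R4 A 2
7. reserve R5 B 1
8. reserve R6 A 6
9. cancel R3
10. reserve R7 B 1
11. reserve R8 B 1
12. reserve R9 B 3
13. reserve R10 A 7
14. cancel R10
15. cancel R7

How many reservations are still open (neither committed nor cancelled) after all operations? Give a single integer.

Step 1: reserve R1 B 3 -> on_hand[A=54 B=43] avail[A=54 B=40] open={R1}
Step 2: reserve R2 B 8 -> on_hand[A=54 B=43] avail[A=54 B=32] open={R1,R2}
Step 3: commit R1 -> on_hand[A=54 B=40] avail[A=54 B=32] open={R2}
Step 4: commit R2 -> on_hand[A=54 B=32] avail[A=54 B=32] open={}
Step 5: reserve R3 A 2 -> on_hand[A=54 B=32] avail[A=52 B=32] open={R3}
Step 6: reserve R4 A 2 -> on_hand[A=54 B=32] avail[A=50 B=32] open={R3,R4}
Step 7: reserve R5 B 1 -> on_hand[A=54 B=32] avail[A=50 B=31] open={R3,R4,R5}
Step 8: reserve R6 A 6 -> on_hand[A=54 B=32] avail[A=44 B=31] open={R3,R4,R5,R6}
Step 9: cancel R3 -> on_hand[A=54 B=32] avail[A=46 B=31] open={R4,R5,R6}
Step 10: reserve R7 B 1 -> on_hand[A=54 B=32] avail[A=46 B=30] open={R4,R5,R6,R7}
Step 11: reserve R8 B 1 -> on_hand[A=54 B=32] avail[A=46 B=29] open={R4,R5,R6,R7,R8}
Step 12: reserve R9 B 3 -> on_hand[A=54 B=32] avail[A=46 B=26] open={R4,R5,R6,R7,R8,R9}
Step 13: reserve R10 A 7 -> on_hand[A=54 B=32] avail[A=39 B=26] open={R10,R4,R5,R6,R7,R8,R9}
Step 14: cancel R10 -> on_hand[A=54 B=32] avail[A=46 B=26] open={R4,R5,R6,R7,R8,R9}
Step 15: cancel R7 -> on_hand[A=54 B=32] avail[A=46 B=27] open={R4,R5,R6,R8,R9}
Open reservations: ['R4', 'R5', 'R6', 'R8', 'R9'] -> 5

Answer: 5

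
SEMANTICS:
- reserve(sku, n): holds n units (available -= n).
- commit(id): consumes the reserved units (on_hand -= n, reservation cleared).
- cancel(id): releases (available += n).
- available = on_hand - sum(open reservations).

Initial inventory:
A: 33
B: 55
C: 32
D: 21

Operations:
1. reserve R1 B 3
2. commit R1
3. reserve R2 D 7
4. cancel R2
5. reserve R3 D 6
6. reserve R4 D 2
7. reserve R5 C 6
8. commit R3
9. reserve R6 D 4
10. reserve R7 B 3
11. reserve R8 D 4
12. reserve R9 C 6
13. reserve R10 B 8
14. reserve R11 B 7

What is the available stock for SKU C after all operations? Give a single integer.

Answer: 20

Derivation:
Step 1: reserve R1 B 3 -> on_hand[A=33 B=55 C=32 D=21] avail[A=33 B=52 C=32 D=21] open={R1}
Step 2: commit R1 -> on_hand[A=33 B=52 C=32 D=21] avail[A=33 B=52 C=32 D=21] open={}
Step 3: reserve R2 D 7 -> on_hand[A=33 B=52 C=32 D=21] avail[A=33 B=52 C=32 D=14] open={R2}
Step 4: cancel R2 -> on_hand[A=33 B=52 C=32 D=21] avail[A=33 B=52 C=32 D=21] open={}
Step 5: reserve R3 D 6 -> on_hand[A=33 B=52 C=32 D=21] avail[A=33 B=52 C=32 D=15] open={R3}
Step 6: reserve R4 D 2 -> on_hand[A=33 B=52 C=32 D=21] avail[A=33 B=52 C=32 D=13] open={R3,R4}
Step 7: reserve R5 C 6 -> on_hand[A=33 B=52 C=32 D=21] avail[A=33 B=52 C=26 D=13] open={R3,R4,R5}
Step 8: commit R3 -> on_hand[A=33 B=52 C=32 D=15] avail[A=33 B=52 C=26 D=13] open={R4,R5}
Step 9: reserve R6 D 4 -> on_hand[A=33 B=52 C=32 D=15] avail[A=33 B=52 C=26 D=9] open={R4,R5,R6}
Step 10: reserve R7 B 3 -> on_hand[A=33 B=52 C=32 D=15] avail[A=33 B=49 C=26 D=9] open={R4,R5,R6,R7}
Step 11: reserve R8 D 4 -> on_hand[A=33 B=52 C=32 D=15] avail[A=33 B=49 C=26 D=5] open={R4,R5,R6,R7,R8}
Step 12: reserve R9 C 6 -> on_hand[A=33 B=52 C=32 D=15] avail[A=33 B=49 C=20 D=5] open={R4,R5,R6,R7,R8,R9}
Step 13: reserve R10 B 8 -> on_hand[A=33 B=52 C=32 D=15] avail[A=33 B=41 C=20 D=5] open={R10,R4,R5,R6,R7,R8,R9}
Step 14: reserve R11 B 7 -> on_hand[A=33 B=52 C=32 D=15] avail[A=33 B=34 C=20 D=5] open={R10,R11,R4,R5,R6,R7,R8,R9}
Final available[C] = 20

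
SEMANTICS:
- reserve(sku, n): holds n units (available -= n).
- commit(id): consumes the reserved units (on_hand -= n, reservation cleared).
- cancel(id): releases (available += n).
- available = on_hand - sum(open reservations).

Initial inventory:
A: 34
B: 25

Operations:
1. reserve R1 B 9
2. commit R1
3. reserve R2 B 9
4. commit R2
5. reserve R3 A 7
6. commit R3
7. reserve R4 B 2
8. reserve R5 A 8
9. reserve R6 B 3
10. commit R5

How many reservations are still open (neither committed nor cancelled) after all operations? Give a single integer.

Step 1: reserve R1 B 9 -> on_hand[A=34 B=25] avail[A=34 B=16] open={R1}
Step 2: commit R1 -> on_hand[A=34 B=16] avail[A=34 B=16] open={}
Step 3: reserve R2 B 9 -> on_hand[A=34 B=16] avail[A=34 B=7] open={R2}
Step 4: commit R2 -> on_hand[A=34 B=7] avail[A=34 B=7] open={}
Step 5: reserve R3 A 7 -> on_hand[A=34 B=7] avail[A=27 B=7] open={R3}
Step 6: commit R3 -> on_hand[A=27 B=7] avail[A=27 B=7] open={}
Step 7: reserve R4 B 2 -> on_hand[A=27 B=7] avail[A=27 B=5] open={R4}
Step 8: reserve R5 A 8 -> on_hand[A=27 B=7] avail[A=19 B=5] open={R4,R5}
Step 9: reserve R6 B 3 -> on_hand[A=27 B=7] avail[A=19 B=2] open={R4,R5,R6}
Step 10: commit R5 -> on_hand[A=19 B=7] avail[A=19 B=2] open={R4,R6}
Open reservations: ['R4', 'R6'] -> 2

Answer: 2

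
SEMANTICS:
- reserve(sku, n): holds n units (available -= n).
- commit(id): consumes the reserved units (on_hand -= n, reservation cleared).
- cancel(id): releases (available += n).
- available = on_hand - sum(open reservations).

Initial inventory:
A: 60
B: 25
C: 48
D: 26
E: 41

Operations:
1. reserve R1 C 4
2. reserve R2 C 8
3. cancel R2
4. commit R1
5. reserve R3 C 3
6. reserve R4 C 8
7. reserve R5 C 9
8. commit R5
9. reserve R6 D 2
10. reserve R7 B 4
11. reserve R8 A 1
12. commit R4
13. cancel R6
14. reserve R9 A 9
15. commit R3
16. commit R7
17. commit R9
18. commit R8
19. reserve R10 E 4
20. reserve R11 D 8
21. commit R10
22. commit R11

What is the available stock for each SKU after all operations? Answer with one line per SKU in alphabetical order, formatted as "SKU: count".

Step 1: reserve R1 C 4 -> on_hand[A=60 B=25 C=48 D=26 E=41] avail[A=60 B=25 C=44 D=26 E=41] open={R1}
Step 2: reserve R2 C 8 -> on_hand[A=60 B=25 C=48 D=26 E=41] avail[A=60 B=25 C=36 D=26 E=41] open={R1,R2}
Step 3: cancel R2 -> on_hand[A=60 B=25 C=48 D=26 E=41] avail[A=60 B=25 C=44 D=26 E=41] open={R1}
Step 4: commit R1 -> on_hand[A=60 B=25 C=44 D=26 E=41] avail[A=60 B=25 C=44 D=26 E=41] open={}
Step 5: reserve R3 C 3 -> on_hand[A=60 B=25 C=44 D=26 E=41] avail[A=60 B=25 C=41 D=26 E=41] open={R3}
Step 6: reserve R4 C 8 -> on_hand[A=60 B=25 C=44 D=26 E=41] avail[A=60 B=25 C=33 D=26 E=41] open={R3,R4}
Step 7: reserve R5 C 9 -> on_hand[A=60 B=25 C=44 D=26 E=41] avail[A=60 B=25 C=24 D=26 E=41] open={R3,R4,R5}
Step 8: commit R5 -> on_hand[A=60 B=25 C=35 D=26 E=41] avail[A=60 B=25 C=24 D=26 E=41] open={R3,R4}
Step 9: reserve R6 D 2 -> on_hand[A=60 B=25 C=35 D=26 E=41] avail[A=60 B=25 C=24 D=24 E=41] open={R3,R4,R6}
Step 10: reserve R7 B 4 -> on_hand[A=60 B=25 C=35 D=26 E=41] avail[A=60 B=21 C=24 D=24 E=41] open={R3,R4,R6,R7}
Step 11: reserve R8 A 1 -> on_hand[A=60 B=25 C=35 D=26 E=41] avail[A=59 B=21 C=24 D=24 E=41] open={R3,R4,R6,R7,R8}
Step 12: commit R4 -> on_hand[A=60 B=25 C=27 D=26 E=41] avail[A=59 B=21 C=24 D=24 E=41] open={R3,R6,R7,R8}
Step 13: cancel R6 -> on_hand[A=60 B=25 C=27 D=26 E=41] avail[A=59 B=21 C=24 D=26 E=41] open={R3,R7,R8}
Step 14: reserve R9 A 9 -> on_hand[A=60 B=25 C=27 D=26 E=41] avail[A=50 B=21 C=24 D=26 E=41] open={R3,R7,R8,R9}
Step 15: commit R3 -> on_hand[A=60 B=25 C=24 D=26 E=41] avail[A=50 B=21 C=24 D=26 E=41] open={R7,R8,R9}
Step 16: commit R7 -> on_hand[A=60 B=21 C=24 D=26 E=41] avail[A=50 B=21 C=24 D=26 E=41] open={R8,R9}
Step 17: commit R9 -> on_hand[A=51 B=21 C=24 D=26 E=41] avail[A=50 B=21 C=24 D=26 E=41] open={R8}
Step 18: commit R8 -> on_hand[A=50 B=21 C=24 D=26 E=41] avail[A=50 B=21 C=24 D=26 E=41] open={}
Step 19: reserve R10 E 4 -> on_hand[A=50 B=21 C=24 D=26 E=41] avail[A=50 B=21 C=24 D=26 E=37] open={R10}
Step 20: reserve R11 D 8 -> on_hand[A=50 B=21 C=24 D=26 E=41] avail[A=50 B=21 C=24 D=18 E=37] open={R10,R11}
Step 21: commit R10 -> on_hand[A=50 B=21 C=24 D=26 E=37] avail[A=50 B=21 C=24 D=18 E=37] open={R11}
Step 22: commit R11 -> on_hand[A=50 B=21 C=24 D=18 E=37] avail[A=50 B=21 C=24 D=18 E=37] open={}

Answer: A: 50
B: 21
C: 24
D: 18
E: 37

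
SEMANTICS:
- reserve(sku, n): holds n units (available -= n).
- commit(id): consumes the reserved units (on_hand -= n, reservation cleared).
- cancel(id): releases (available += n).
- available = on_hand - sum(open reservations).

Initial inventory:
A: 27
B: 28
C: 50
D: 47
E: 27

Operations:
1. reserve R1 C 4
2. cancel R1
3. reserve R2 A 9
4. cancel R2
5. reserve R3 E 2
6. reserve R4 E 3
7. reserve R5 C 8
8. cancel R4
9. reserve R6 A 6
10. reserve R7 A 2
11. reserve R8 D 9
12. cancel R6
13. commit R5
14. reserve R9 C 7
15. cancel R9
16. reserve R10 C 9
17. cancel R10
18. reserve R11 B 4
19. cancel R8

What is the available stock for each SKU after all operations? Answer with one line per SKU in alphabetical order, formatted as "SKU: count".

Step 1: reserve R1 C 4 -> on_hand[A=27 B=28 C=50 D=47 E=27] avail[A=27 B=28 C=46 D=47 E=27] open={R1}
Step 2: cancel R1 -> on_hand[A=27 B=28 C=50 D=47 E=27] avail[A=27 B=28 C=50 D=47 E=27] open={}
Step 3: reserve R2 A 9 -> on_hand[A=27 B=28 C=50 D=47 E=27] avail[A=18 B=28 C=50 D=47 E=27] open={R2}
Step 4: cancel R2 -> on_hand[A=27 B=28 C=50 D=47 E=27] avail[A=27 B=28 C=50 D=47 E=27] open={}
Step 5: reserve R3 E 2 -> on_hand[A=27 B=28 C=50 D=47 E=27] avail[A=27 B=28 C=50 D=47 E=25] open={R3}
Step 6: reserve R4 E 3 -> on_hand[A=27 B=28 C=50 D=47 E=27] avail[A=27 B=28 C=50 D=47 E=22] open={R3,R4}
Step 7: reserve R5 C 8 -> on_hand[A=27 B=28 C=50 D=47 E=27] avail[A=27 B=28 C=42 D=47 E=22] open={R3,R4,R5}
Step 8: cancel R4 -> on_hand[A=27 B=28 C=50 D=47 E=27] avail[A=27 B=28 C=42 D=47 E=25] open={R3,R5}
Step 9: reserve R6 A 6 -> on_hand[A=27 B=28 C=50 D=47 E=27] avail[A=21 B=28 C=42 D=47 E=25] open={R3,R5,R6}
Step 10: reserve R7 A 2 -> on_hand[A=27 B=28 C=50 D=47 E=27] avail[A=19 B=28 C=42 D=47 E=25] open={R3,R5,R6,R7}
Step 11: reserve R8 D 9 -> on_hand[A=27 B=28 C=50 D=47 E=27] avail[A=19 B=28 C=42 D=38 E=25] open={R3,R5,R6,R7,R8}
Step 12: cancel R6 -> on_hand[A=27 B=28 C=50 D=47 E=27] avail[A=25 B=28 C=42 D=38 E=25] open={R3,R5,R7,R8}
Step 13: commit R5 -> on_hand[A=27 B=28 C=42 D=47 E=27] avail[A=25 B=28 C=42 D=38 E=25] open={R3,R7,R8}
Step 14: reserve R9 C 7 -> on_hand[A=27 B=28 C=42 D=47 E=27] avail[A=25 B=28 C=35 D=38 E=25] open={R3,R7,R8,R9}
Step 15: cancel R9 -> on_hand[A=27 B=28 C=42 D=47 E=27] avail[A=25 B=28 C=42 D=38 E=25] open={R3,R7,R8}
Step 16: reserve R10 C 9 -> on_hand[A=27 B=28 C=42 D=47 E=27] avail[A=25 B=28 C=33 D=38 E=25] open={R10,R3,R7,R8}
Step 17: cancel R10 -> on_hand[A=27 B=28 C=42 D=47 E=27] avail[A=25 B=28 C=42 D=38 E=25] open={R3,R7,R8}
Step 18: reserve R11 B 4 -> on_hand[A=27 B=28 C=42 D=47 E=27] avail[A=25 B=24 C=42 D=38 E=25] open={R11,R3,R7,R8}
Step 19: cancel R8 -> on_hand[A=27 B=28 C=42 D=47 E=27] avail[A=25 B=24 C=42 D=47 E=25] open={R11,R3,R7}

Answer: A: 25
B: 24
C: 42
D: 47
E: 25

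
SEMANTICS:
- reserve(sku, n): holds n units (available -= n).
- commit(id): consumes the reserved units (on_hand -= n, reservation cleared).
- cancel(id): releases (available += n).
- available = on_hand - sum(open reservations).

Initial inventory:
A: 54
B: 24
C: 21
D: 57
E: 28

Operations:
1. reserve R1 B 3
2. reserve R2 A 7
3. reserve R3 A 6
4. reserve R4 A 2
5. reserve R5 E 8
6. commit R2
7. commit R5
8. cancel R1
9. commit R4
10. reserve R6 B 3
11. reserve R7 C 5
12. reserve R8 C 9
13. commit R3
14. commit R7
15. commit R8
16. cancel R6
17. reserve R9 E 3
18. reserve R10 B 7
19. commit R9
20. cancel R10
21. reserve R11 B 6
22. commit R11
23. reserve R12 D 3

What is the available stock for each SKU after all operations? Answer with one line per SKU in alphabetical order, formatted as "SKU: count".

Answer: A: 39
B: 18
C: 7
D: 54
E: 17

Derivation:
Step 1: reserve R1 B 3 -> on_hand[A=54 B=24 C=21 D=57 E=28] avail[A=54 B=21 C=21 D=57 E=28] open={R1}
Step 2: reserve R2 A 7 -> on_hand[A=54 B=24 C=21 D=57 E=28] avail[A=47 B=21 C=21 D=57 E=28] open={R1,R2}
Step 3: reserve R3 A 6 -> on_hand[A=54 B=24 C=21 D=57 E=28] avail[A=41 B=21 C=21 D=57 E=28] open={R1,R2,R3}
Step 4: reserve R4 A 2 -> on_hand[A=54 B=24 C=21 D=57 E=28] avail[A=39 B=21 C=21 D=57 E=28] open={R1,R2,R3,R4}
Step 5: reserve R5 E 8 -> on_hand[A=54 B=24 C=21 D=57 E=28] avail[A=39 B=21 C=21 D=57 E=20] open={R1,R2,R3,R4,R5}
Step 6: commit R2 -> on_hand[A=47 B=24 C=21 D=57 E=28] avail[A=39 B=21 C=21 D=57 E=20] open={R1,R3,R4,R5}
Step 7: commit R5 -> on_hand[A=47 B=24 C=21 D=57 E=20] avail[A=39 B=21 C=21 D=57 E=20] open={R1,R3,R4}
Step 8: cancel R1 -> on_hand[A=47 B=24 C=21 D=57 E=20] avail[A=39 B=24 C=21 D=57 E=20] open={R3,R4}
Step 9: commit R4 -> on_hand[A=45 B=24 C=21 D=57 E=20] avail[A=39 B=24 C=21 D=57 E=20] open={R3}
Step 10: reserve R6 B 3 -> on_hand[A=45 B=24 C=21 D=57 E=20] avail[A=39 B=21 C=21 D=57 E=20] open={R3,R6}
Step 11: reserve R7 C 5 -> on_hand[A=45 B=24 C=21 D=57 E=20] avail[A=39 B=21 C=16 D=57 E=20] open={R3,R6,R7}
Step 12: reserve R8 C 9 -> on_hand[A=45 B=24 C=21 D=57 E=20] avail[A=39 B=21 C=7 D=57 E=20] open={R3,R6,R7,R8}
Step 13: commit R3 -> on_hand[A=39 B=24 C=21 D=57 E=20] avail[A=39 B=21 C=7 D=57 E=20] open={R6,R7,R8}
Step 14: commit R7 -> on_hand[A=39 B=24 C=16 D=57 E=20] avail[A=39 B=21 C=7 D=57 E=20] open={R6,R8}
Step 15: commit R8 -> on_hand[A=39 B=24 C=7 D=57 E=20] avail[A=39 B=21 C=7 D=57 E=20] open={R6}
Step 16: cancel R6 -> on_hand[A=39 B=24 C=7 D=57 E=20] avail[A=39 B=24 C=7 D=57 E=20] open={}
Step 17: reserve R9 E 3 -> on_hand[A=39 B=24 C=7 D=57 E=20] avail[A=39 B=24 C=7 D=57 E=17] open={R9}
Step 18: reserve R10 B 7 -> on_hand[A=39 B=24 C=7 D=57 E=20] avail[A=39 B=17 C=7 D=57 E=17] open={R10,R9}
Step 19: commit R9 -> on_hand[A=39 B=24 C=7 D=57 E=17] avail[A=39 B=17 C=7 D=57 E=17] open={R10}
Step 20: cancel R10 -> on_hand[A=39 B=24 C=7 D=57 E=17] avail[A=39 B=24 C=7 D=57 E=17] open={}
Step 21: reserve R11 B 6 -> on_hand[A=39 B=24 C=7 D=57 E=17] avail[A=39 B=18 C=7 D=57 E=17] open={R11}
Step 22: commit R11 -> on_hand[A=39 B=18 C=7 D=57 E=17] avail[A=39 B=18 C=7 D=57 E=17] open={}
Step 23: reserve R12 D 3 -> on_hand[A=39 B=18 C=7 D=57 E=17] avail[A=39 B=18 C=7 D=54 E=17] open={R12}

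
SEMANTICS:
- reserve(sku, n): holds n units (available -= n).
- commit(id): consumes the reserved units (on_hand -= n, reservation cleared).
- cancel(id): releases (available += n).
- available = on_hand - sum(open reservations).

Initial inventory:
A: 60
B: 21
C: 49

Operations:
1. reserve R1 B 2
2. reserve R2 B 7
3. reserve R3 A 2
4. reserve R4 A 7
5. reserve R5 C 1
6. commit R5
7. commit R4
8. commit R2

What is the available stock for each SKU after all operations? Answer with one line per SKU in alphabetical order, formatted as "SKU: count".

Step 1: reserve R1 B 2 -> on_hand[A=60 B=21 C=49] avail[A=60 B=19 C=49] open={R1}
Step 2: reserve R2 B 7 -> on_hand[A=60 B=21 C=49] avail[A=60 B=12 C=49] open={R1,R2}
Step 3: reserve R3 A 2 -> on_hand[A=60 B=21 C=49] avail[A=58 B=12 C=49] open={R1,R2,R3}
Step 4: reserve R4 A 7 -> on_hand[A=60 B=21 C=49] avail[A=51 B=12 C=49] open={R1,R2,R3,R4}
Step 5: reserve R5 C 1 -> on_hand[A=60 B=21 C=49] avail[A=51 B=12 C=48] open={R1,R2,R3,R4,R5}
Step 6: commit R5 -> on_hand[A=60 B=21 C=48] avail[A=51 B=12 C=48] open={R1,R2,R3,R4}
Step 7: commit R4 -> on_hand[A=53 B=21 C=48] avail[A=51 B=12 C=48] open={R1,R2,R3}
Step 8: commit R2 -> on_hand[A=53 B=14 C=48] avail[A=51 B=12 C=48] open={R1,R3}

Answer: A: 51
B: 12
C: 48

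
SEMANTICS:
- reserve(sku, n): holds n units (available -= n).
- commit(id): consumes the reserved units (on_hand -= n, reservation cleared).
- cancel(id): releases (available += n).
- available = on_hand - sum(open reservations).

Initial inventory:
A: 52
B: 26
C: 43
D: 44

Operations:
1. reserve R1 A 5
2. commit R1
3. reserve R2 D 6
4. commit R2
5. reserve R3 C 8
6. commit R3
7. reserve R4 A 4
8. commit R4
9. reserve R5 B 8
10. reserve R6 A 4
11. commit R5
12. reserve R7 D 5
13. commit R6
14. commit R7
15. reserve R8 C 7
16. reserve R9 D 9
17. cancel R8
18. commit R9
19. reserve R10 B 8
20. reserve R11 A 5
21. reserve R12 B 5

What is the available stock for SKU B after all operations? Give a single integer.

Answer: 5

Derivation:
Step 1: reserve R1 A 5 -> on_hand[A=52 B=26 C=43 D=44] avail[A=47 B=26 C=43 D=44] open={R1}
Step 2: commit R1 -> on_hand[A=47 B=26 C=43 D=44] avail[A=47 B=26 C=43 D=44] open={}
Step 3: reserve R2 D 6 -> on_hand[A=47 B=26 C=43 D=44] avail[A=47 B=26 C=43 D=38] open={R2}
Step 4: commit R2 -> on_hand[A=47 B=26 C=43 D=38] avail[A=47 B=26 C=43 D=38] open={}
Step 5: reserve R3 C 8 -> on_hand[A=47 B=26 C=43 D=38] avail[A=47 B=26 C=35 D=38] open={R3}
Step 6: commit R3 -> on_hand[A=47 B=26 C=35 D=38] avail[A=47 B=26 C=35 D=38] open={}
Step 7: reserve R4 A 4 -> on_hand[A=47 B=26 C=35 D=38] avail[A=43 B=26 C=35 D=38] open={R4}
Step 8: commit R4 -> on_hand[A=43 B=26 C=35 D=38] avail[A=43 B=26 C=35 D=38] open={}
Step 9: reserve R5 B 8 -> on_hand[A=43 B=26 C=35 D=38] avail[A=43 B=18 C=35 D=38] open={R5}
Step 10: reserve R6 A 4 -> on_hand[A=43 B=26 C=35 D=38] avail[A=39 B=18 C=35 D=38] open={R5,R6}
Step 11: commit R5 -> on_hand[A=43 B=18 C=35 D=38] avail[A=39 B=18 C=35 D=38] open={R6}
Step 12: reserve R7 D 5 -> on_hand[A=43 B=18 C=35 D=38] avail[A=39 B=18 C=35 D=33] open={R6,R7}
Step 13: commit R6 -> on_hand[A=39 B=18 C=35 D=38] avail[A=39 B=18 C=35 D=33] open={R7}
Step 14: commit R7 -> on_hand[A=39 B=18 C=35 D=33] avail[A=39 B=18 C=35 D=33] open={}
Step 15: reserve R8 C 7 -> on_hand[A=39 B=18 C=35 D=33] avail[A=39 B=18 C=28 D=33] open={R8}
Step 16: reserve R9 D 9 -> on_hand[A=39 B=18 C=35 D=33] avail[A=39 B=18 C=28 D=24] open={R8,R9}
Step 17: cancel R8 -> on_hand[A=39 B=18 C=35 D=33] avail[A=39 B=18 C=35 D=24] open={R9}
Step 18: commit R9 -> on_hand[A=39 B=18 C=35 D=24] avail[A=39 B=18 C=35 D=24] open={}
Step 19: reserve R10 B 8 -> on_hand[A=39 B=18 C=35 D=24] avail[A=39 B=10 C=35 D=24] open={R10}
Step 20: reserve R11 A 5 -> on_hand[A=39 B=18 C=35 D=24] avail[A=34 B=10 C=35 D=24] open={R10,R11}
Step 21: reserve R12 B 5 -> on_hand[A=39 B=18 C=35 D=24] avail[A=34 B=5 C=35 D=24] open={R10,R11,R12}
Final available[B] = 5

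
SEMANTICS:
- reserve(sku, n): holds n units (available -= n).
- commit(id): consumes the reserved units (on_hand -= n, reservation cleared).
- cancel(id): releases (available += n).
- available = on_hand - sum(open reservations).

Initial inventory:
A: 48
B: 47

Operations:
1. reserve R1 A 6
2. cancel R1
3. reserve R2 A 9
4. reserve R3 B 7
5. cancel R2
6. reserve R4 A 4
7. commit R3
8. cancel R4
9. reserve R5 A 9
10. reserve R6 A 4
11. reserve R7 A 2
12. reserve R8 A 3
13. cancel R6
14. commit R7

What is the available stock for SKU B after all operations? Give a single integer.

Answer: 40

Derivation:
Step 1: reserve R1 A 6 -> on_hand[A=48 B=47] avail[A=42 B=47] open={R1}
Step 2: cancel R1 -> on_hand[A=48 B=47] avail[A=48 B=47] open={}
Step 3: reserve R2 A 9 -> on_hand[A=48 B=47] avail[A=39 B=47] open={R2}
Step 4: reserve R3 B 7 -> on_hand[A=48 B=47] avail[A=39 B=40] open={R2,R3}
Step 5: cancel R2 -> on_hand[A=48 B=47] avail[A=48 B=40] open={R3}
Step 6: reserve R4 A 4 -> on_hand[A=48 B=47] avail[A=44 B=40] open={R3,R4}
Step 7: commit R3 -> on_hand[A=48 B=40] avail[A=44 B=40] open={R4}
Step 8: cancel R4 -> on_hand[A=48 B=40] avail[A=48 B=40] open={}
Step 9: reserve R5 A 9 -> on_hand[A=48 B=40] avail[A=39 B=40] open={R5}
Step 10: reserve R6 A 4 -> on_hand[A=48 B=40] avail[A=35 B=40] open={R5,R6}
Step 11: reserve R7 A 2 -> on_hand[A=48 B=40] avail[A=33 B=40] open={R5,R6,R7}
Step 12: reserve R8 A 3 -> on_hand[A=48 B=40] avail[A=30 B=40] open={R5,R6,R7,R8}
Step 13: cancel R6 -> on_hand[A=48 B=40] avail[A=34 B=40] open={R5,R7,R8}
Step 14: commit R7 -> on_hand[A=46 B=40] avail[A=34 B=40] open={R5,R8}
Final available[B] = 40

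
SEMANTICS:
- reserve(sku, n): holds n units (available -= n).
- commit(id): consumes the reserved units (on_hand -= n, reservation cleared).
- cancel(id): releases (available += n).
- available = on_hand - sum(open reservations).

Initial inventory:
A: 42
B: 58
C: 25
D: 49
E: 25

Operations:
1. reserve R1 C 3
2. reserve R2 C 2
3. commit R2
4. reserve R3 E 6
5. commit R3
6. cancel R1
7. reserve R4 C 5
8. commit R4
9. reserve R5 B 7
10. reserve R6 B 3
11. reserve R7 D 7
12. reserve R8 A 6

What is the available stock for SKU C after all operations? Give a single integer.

Step 1: reserve R1 C 3 -> on_hand[A=42 B=58 C=25 D=49 E=25] avail[A=42 B=58 C=22 D=49 E=25] open={R1}
Step 2: reserve R2 C 2 -> on_hand[A=42 B=58 C=25 D=49 E=25] avail[A=42 B=58 C=20 D=49 E=25] open={R1,R2}
Step 3: commit R2 -> on_hand[A=42 B=58 C=23 D=49 E=25] avail[A=42 B=58 C=20 D=49 E=25] open={R1}
Step 4: reserve R3 E 6 -> on_hand[A=42 B=58 C=23 D=49 E=25] avail[A=42 B=58 C=20 D=49 E=19] open={R1,R3}
Step 5: commit R3 -> on_hand[A=42 B=58 C=23 D=49 E=19] avail[A=42 B=58 C=20 D=49 E=19] open={R1}
Step 6: cancel R1 -> on_hand[A=42 B=58 C=23 D=49 E=19] avail[A=42 B=58 C=23 D=49 E=19] open={}
Step 7: reserve R4 C 5 -> on_hand[A=42 B=58 C=23 D=49 E=19] avail[A=42 B=58 C=18 D=49 E=19] open={R4}
Step 8: commit R4 -> on_hand[A=42 B=58 C=18 D=49 E=19] avail[A=42 B=58 C=18 D=49 E=19] open={}
Step 9: reserve R5 B 7 -> on_hand[A=42 B=58 C=18 D=49 E=19] avail[A=42 B=51 C=18 D=49 E=19] open={R5}
Step 10: reserve R6 B 3 -> on_hand[A=42 B=58 C=18 D=49 E=19] avail[A=42 B=48 C=18 D=49 E=19] open={R5,R6}
Step 11: reserve R7 D 7 -> on_hand[A=42 B=58 C=18 D=49 E=19] avail[A=42 B=48 C=18 D=42 E=19] open={R5,R6,R7}
Step 12: reserve R8 A 6 -> on_hand[A=42 B=58 C=18 D=49 E=19] avail[A=36 B=48 C=18 D=42 E=19] open={R5,R6,R7,R8}
Final available[C] = 18

Answer: 18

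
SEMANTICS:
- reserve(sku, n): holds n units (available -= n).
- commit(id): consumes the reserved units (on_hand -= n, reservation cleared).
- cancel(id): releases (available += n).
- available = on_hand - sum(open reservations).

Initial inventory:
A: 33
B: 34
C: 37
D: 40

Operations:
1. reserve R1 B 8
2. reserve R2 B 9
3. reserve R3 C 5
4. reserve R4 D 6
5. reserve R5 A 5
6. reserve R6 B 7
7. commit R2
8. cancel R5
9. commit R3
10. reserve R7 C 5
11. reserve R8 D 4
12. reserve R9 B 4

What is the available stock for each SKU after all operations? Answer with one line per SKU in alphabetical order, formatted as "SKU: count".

Step 1: reserve R1 B 8 -> on_hand[A=33 B=34 C=37 D=40] avail[A=33 B=26 C=37 D=40] open={R1}
Step 2: reserve R2 B 9 -> on_hand[A=33 B=34 C=37 D=40] avail[A=33 B=17 C=37 D=40] open={R1,R2}
Step 3: reserve R3 C 5 -> on_hand[A=33 B=34 C=37 D=40] avail[A=33 B=17 C=32 D=40] open={R1,R2,R3}
Step 4: reserve R4 D 6 -> on_hand[A=33 B=34 C=37 D=40] avail[A=33 B=17 C=32 D=34] open={R1,R2,R3,R4}
Step 5: reserve R5 A 5 -> on_hand[A=33 B=34 C=37 D=40] avail[A=28 B=17 C=32 D=34] open={R1,R2,R3,R4,R5}
Step 6: reserve R6 B 7 -> on_hand[A=33 B=34 C=37 D=40] avail[A=28 B=10 C=32 D=34] open={R1,R2,R3,R4,R5,R6}
Step 7: commit R2 -> on_hand[A=33 B=25 C=37 D=40] avail[A=28 B=10 C=32 D=34] open={R1,R3,R4,R5,R6}
Step 8: cancel R5 -> on_hand[A=33 B=25 C=37 D=40] avail[A=33 B=10 C=32 D=34] open={R1,R3,R4,R6}
Step 9: commit R3 -> on_hand[A=33 B=25 C=32 D=40] avail[A=33 B=10 C=32 D=34] open={R1,R4,R6}
Step 10: reserve R7 C 5 -> on_hand[A=33 B=25 C=32 D=40] avail[A=33 B=10 C=27 D=34] open={R1,R4,R6,R7}
Step 11: reserve R8 D 4 -> on_hand[A=33 B=25 C=32 D=40] avail[A=33 B=10 C=27 D=30] open={R1,R4,R6,R7,R8}
Step 12: reserve R9 B 4 -> on_hand[A=33 B=25 C=32 D=40] avail[A=33 B=6 C=27 D=30] open={R1,R4,R6,R7,R8,R9}

Answer: A: 33
B: 6
C: 27
D: 30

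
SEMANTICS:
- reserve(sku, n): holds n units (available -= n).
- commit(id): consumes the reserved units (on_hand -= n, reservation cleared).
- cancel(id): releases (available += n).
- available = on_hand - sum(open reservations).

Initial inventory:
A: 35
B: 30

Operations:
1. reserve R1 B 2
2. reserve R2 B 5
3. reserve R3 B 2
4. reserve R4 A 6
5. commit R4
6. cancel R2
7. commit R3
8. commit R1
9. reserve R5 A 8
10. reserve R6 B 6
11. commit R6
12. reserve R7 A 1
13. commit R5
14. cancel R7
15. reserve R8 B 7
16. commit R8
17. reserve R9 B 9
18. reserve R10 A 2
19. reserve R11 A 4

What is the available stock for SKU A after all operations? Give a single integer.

Answer: 15

Derivation:
Step 1: reserve R1 B 2 -> on_hand[A=35 B=30] avail[A=35 B=28] open={R1}
Step 2: reserve R2 B 5 -> on_hand[A=35 B=30] avail[A=35 B=23] open={R1,R2}
Step 3: reserve R3 B 2 -> on_hand[A=35 B=30] avail[A=35 B=21] open={R1,R2,R3}
Step 4: reserve R4 A 6 -> on_hand[A=35 B=30] avail[A=29 B=21] open={R1,R2,R3,R4}
Step 5: commit R4 -> on_hand[A=29 B=30] avail[A=29 B=21] open={R1,R2,R3}
Step 6: cancel R2 -> on_hand[A=29 B=30] avail[A=29 B=26] open={R1,R3}
Step 7: commit R3 -> on_hand[A=29 B=28] avail[A=29 B=26] open={R1}
Step 8: commit R1 -> on_hand[A=29 B=26] avail[A=29 B=26] open={}
Step 9: reserve R5 A 8 -> on_hand[A=29 B=26] avail[A=21 B=26] open={R5}
Step 10: reserve R6 B 6 -> on_hand[A=29 B=26] avail[A=21 B=20] open={R5,R6}
Step 11: commit R6 -> on_hand[A=29 B=20] avail[A=21 B=20] open={R5}
Step 12: reserve R7 A 1 -> on_hand[A=29 B=20] avail[A=20 B=20] open={R5,R7}
Step 13: commit R5 -> on_hand[A=21 B=20] avail[A=20 B=20] open={R7}
Step 14: cancel R7 -> on_hand[A=21 B=20] avail[A=21 B=20] open={}
Step 15: reserve R8 B 7 -> on_hand[A=21 B=20] avail[A=21 B=13] open={R8}
Step 16: commit R8 -> on_hand[A=21 B=13] avail[A=21 B=13] open={}
Step 17: reserve R9 B 9 -> on_hand[A=21 B=13] avail[A=21 B=4] open={R9}
Step 18: reserve R10 A 2 -> on_hand[A=21 B=13] avail[A=19 B=4] open={R10,R9}
Step 19: reserve R11 A 4 -> on_hand[A=21 B=13] avail[A=15 B=4] open={R10,R11,R9}
Final available[A] = 15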